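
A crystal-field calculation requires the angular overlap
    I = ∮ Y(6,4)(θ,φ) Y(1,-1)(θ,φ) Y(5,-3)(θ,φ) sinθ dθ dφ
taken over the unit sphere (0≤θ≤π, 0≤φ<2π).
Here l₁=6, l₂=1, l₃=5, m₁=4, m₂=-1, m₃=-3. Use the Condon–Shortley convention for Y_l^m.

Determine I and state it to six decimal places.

0.274090

Checks pass: Σm=0; 12 even; l₃=5∈[5,7].
(2·6+1)(2·1+1)(2·5+1) = 429
Δ: 2! 10! 0! / 13! → 1/858
sum: t=1:−1/14400 = -1/14400
3j²(6 1 5; 0 0 0) = Δ·Π!·Σ² = 6/143  (sign +1)
sum: t=0:+1/161280 = 1/161280
3j²(6 1 5; 4 -1 -3) = Δ·Π!·Σ² = 15/286  (sign +1)
combine: 4πI² = 429·6/143·15/286 = 135/143
take √, sign +1: I = 0.27409047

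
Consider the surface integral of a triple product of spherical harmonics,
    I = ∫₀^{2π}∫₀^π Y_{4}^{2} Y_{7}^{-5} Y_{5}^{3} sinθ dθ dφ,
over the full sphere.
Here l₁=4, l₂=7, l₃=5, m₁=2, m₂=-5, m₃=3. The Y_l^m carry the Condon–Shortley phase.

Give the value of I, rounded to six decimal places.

-0.151274

m-sum 0 ✓  L=16 even ✓  3≤5≤11 ✓
Π(2lᵢ+1) = 9×15×11 = 1485
triangle coeff Δ(4,7,5) = 1/6126120
Σ_t [2,4]: t=2:+1/69120 t=3:−1/20736 t=4:+1/69120 = -1/51840
(3j)²=280/21879 [(4 7 5; 0 0 0)], sign=+1
Σ_t [0,2]: t=0:+1/2073600 t=1:−1/604800 t=2:+1/3870720 = -53/58060800
(3j)²=2809/185640 [(4 7 5; 2 -5 3)], sign=-1
⇒ 4πI² = 14045/48841
I = (-1)√(14045/48841/(4π)) = -0.15127378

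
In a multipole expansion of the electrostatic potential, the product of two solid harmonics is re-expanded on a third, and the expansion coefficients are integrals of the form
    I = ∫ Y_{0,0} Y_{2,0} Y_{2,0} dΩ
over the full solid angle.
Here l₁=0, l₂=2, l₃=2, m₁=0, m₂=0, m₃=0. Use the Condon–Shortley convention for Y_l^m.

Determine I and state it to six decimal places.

m-sum 0 ✓  L=4 even ✓  2≤2≤2 ✓
Π(2lᵢ+1) = 1×5×5 = 25
triangle coeff Δ(0,2,2) = 1/5
Σ_t [0,0]: t=0:+1/4 = 1/4
(3j)²=1/5 [(0 2 2; 0 0 0)], sign=+1
(m-triple is (0,0,0) — same symbol as above.)
⇒ 4πI² = 1/1
I = (+1)√(1/1/(4π)) = 0.28209479

0.282095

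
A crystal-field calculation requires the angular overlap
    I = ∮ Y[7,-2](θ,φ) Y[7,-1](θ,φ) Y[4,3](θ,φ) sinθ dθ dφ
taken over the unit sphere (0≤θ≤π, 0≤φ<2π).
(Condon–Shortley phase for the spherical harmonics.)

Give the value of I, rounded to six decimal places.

m-sum 0 ✓  L=18 even ✓  0≤4≤14 ✓
Π(2lᵢ+1) = 15×15×9 = 2025
triangle coeff Δ(7,7,4) = 1/58198140
Σ_t [3,7]: t=3:−1/17418240 t=4:+1/622080 t=5:−1/230400 t=6:+1/622080 t=7:−1/17418240 = -1/806400
(3j)²=2268/230945 [(7 7 4; 0 0 0)], sign=-1
Σ_t [5,6]: t=5:−1/2073600 t=6:+1/2488320 = -1/12441600
(3j)²=98/138567 [(7 7 4; -2 -1 3)], sign=+1
⇒ 4πI² = 30005640/2133423721
I = (-1)√(30005640/2133423721/(4π)) = -0.03345476

-0.033455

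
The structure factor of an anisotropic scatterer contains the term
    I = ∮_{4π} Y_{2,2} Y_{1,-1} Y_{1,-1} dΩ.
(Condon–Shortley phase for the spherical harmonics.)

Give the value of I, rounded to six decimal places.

m-sum 0 ✓  L=4 even ✓  1≤1≤3 ✓
Π(2lᵢ+1) = 5×3×3 = 45
triangle coeff Δ(2,1,1) = 1/30
Σ_t [1,1]: t=1:−1/1 = -1/1
(3j)²=2/15 [(2 1 1; 0 0 0)], sign=+1
Σ_t [0,0]: t=0:+1/4 = 1/4
(3j)²=1/5 [(2 1 1; 2 -1 -1)], sign=+1
⇒ 4πI² = 6/5
I = (+1)√(6/5/(4π)) = 0.30901936

0.309019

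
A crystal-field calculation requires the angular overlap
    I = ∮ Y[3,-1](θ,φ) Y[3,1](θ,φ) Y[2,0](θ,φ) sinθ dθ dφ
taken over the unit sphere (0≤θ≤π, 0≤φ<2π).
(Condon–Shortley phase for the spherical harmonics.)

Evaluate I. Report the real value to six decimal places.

Checks pass: Σm=0; 8 even; l₃=2∈[0,6].
(2·3+1)(2·3+1)(2·2+1) = 245
Δ: 4! 2! 2! / 9! → 1/3780
sum: t=1:−1/24 t=2:+1/4 t=3:−1/24 = 1/6
3j²(3 3 2; 0 0 0) = Δ·Π!·Σ² = 4/105  (sign +1)
sum: t=2:+1/16 t=3:−1/6 t=4:+1/96 = -3/32
3j²(3 3 2; -1 1 0) = Δ·Π!·Σ² = 3/140  (sign -1)
combine: 4πI² = 245·4/105·3/140 = 1/5
take √, sign -1: I = -0.12615663

-0.126157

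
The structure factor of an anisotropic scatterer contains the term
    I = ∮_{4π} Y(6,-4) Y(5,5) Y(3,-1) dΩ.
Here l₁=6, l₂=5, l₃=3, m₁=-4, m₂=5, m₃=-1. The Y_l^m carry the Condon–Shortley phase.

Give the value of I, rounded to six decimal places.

-0.152880

Checks pass: Σm=0; 14 even; l₃=3∈[1,11].
(2·6+1)(2·5+1)(2·3+1) = 1001
Δ: 8! 4! 2! / 15! → 1/675675
sum: t=3:−1/8640 t=4:+1/2304 t=5:−1/8640 = 7/34560
3j²(6 5 3; 0 0 0) = Δ·Π!·Σ² = 7/429  (sign -1)
sum: t=8:+1/322560 = 1/322560
3j²(6 5 3; -4 5 -1) = Δ·Π!·Σ² = 18/1001  (sign +1)
combine: 4πI² = 1001·7/429·18/1001 = 42/143
take √, sign -1: I = -0.15288036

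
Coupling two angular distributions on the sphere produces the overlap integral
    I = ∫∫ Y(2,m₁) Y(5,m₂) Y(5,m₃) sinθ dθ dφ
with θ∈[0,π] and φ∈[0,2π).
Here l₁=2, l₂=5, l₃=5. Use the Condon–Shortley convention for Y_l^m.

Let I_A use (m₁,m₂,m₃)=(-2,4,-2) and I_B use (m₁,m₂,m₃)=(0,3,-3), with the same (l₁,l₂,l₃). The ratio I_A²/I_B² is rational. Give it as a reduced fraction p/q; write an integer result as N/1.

72/1

Same 2,5,5: normalisation and zero-m 3j drop out of the ratio.
A: Δ: 2! 2! 8! / 13! → 1/38610; sum: t=2:+1/20160 = 1/20160; 3j²(2 5 5; -2 4 -2) = Δ·Π!·Σ² = 12/715  (sign -1)
B: Δ: 2! 2! 8! / 13! → 1/38610; sum: t=0:+1/161280 t=1:−1/5040 t=2:+1/5760 = -1/53760; 3j²(2 5 5; 0 3 -3) = Δ·Π!·Σ² = 1/4290  (sign -1)
I_A²/I_B² = (12/715)/(1/4290) = 72/1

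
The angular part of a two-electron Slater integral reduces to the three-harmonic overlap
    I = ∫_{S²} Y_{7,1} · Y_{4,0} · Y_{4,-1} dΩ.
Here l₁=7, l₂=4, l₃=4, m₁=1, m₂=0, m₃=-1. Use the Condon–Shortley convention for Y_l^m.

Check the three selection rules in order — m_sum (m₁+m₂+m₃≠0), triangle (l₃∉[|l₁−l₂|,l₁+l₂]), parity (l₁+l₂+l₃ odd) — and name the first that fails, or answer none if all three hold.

m₁+m₂+m₃ = 1 + 0 − 1 = 0  ✓
triangle: |7−4|=3 ≤ l₃=4 ≤ 7+4=11  ✓
parity: l₁+l₂+l₃ = 15 is odd  ✗

parity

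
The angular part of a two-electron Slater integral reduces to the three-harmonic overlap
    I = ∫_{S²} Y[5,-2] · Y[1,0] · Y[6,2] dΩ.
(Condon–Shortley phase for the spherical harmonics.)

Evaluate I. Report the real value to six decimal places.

Rules hold: Σm=0, L=12 even, 4≤6≤6.
N = 11·3·13 = 429
Δ = 0!·10!·2!/13! = 1/858
Racah Σ t=0..0: t=0:+1/14400 = 1/14400
⇒ 3j(5 1 6; 0 0 0)² = 6/143, sgn +1
Racah Σ t=0..0: t=0:+1/30240 = 1/30240
⇒ 3j(5 1 6; -2 0 2)² = 16/429, sgn +1
4πI² = N·(3j₀)²·(3jₘ)² = 96/143
I = +1·√(0.671329/4π) = 0.23113338

0.231133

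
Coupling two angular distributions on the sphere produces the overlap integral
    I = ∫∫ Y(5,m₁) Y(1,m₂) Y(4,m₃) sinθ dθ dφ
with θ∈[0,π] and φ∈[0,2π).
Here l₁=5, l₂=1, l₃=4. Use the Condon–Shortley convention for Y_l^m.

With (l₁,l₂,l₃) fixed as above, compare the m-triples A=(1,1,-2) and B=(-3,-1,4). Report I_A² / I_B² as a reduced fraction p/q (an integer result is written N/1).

Same 5,1,4: normalisation and zero-m 3j drop out of the ratio.
A: Δ: 2! 8! 0! / 11! → 1/495; sum: t=2:+1/2880 = 1/2880; 3j²(5 1 4; 1 1 -2) = Δ·Π!·Σ² = 2/165  (sign +1)
B: Δ: 2! 8! 0! / 11! → 1/495; sum: t=0:+1/80640 = 1/80640; 3j²(5 1 4; -3 -1 4) = Δ·Π!·Σ² = 1/495  (sign +1)
I_A²/I_B² = (2/165)/(1/495) = 6/1

6/1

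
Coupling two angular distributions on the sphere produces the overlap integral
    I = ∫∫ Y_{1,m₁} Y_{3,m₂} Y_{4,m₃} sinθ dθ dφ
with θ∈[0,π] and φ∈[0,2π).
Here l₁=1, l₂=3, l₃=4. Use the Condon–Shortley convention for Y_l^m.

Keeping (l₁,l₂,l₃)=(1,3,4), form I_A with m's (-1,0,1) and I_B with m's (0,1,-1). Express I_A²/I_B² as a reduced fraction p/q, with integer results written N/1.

2/3

Same 1,3,4: normalisation and zero-m 3j drop out of the ratio.
A: Δ: 0! 2! 6! / 9! → 1/252; sum: t=0:+1/72 = 1/72; 3j²(1 3 4; -1 0 1) = Δ·Π!·Σ² = 5/126  (sign -1)
B: Δ: 0! 2! 6! / 9! → 1/252; sum: t=0:+1/48 = 1/48; 3j²(1 3 4; 0 1 -1) = Δ·Π!·Σ² = 5/84  (sign -1)
I_A²/I_B² = (5/126)/(5/84) = 2/3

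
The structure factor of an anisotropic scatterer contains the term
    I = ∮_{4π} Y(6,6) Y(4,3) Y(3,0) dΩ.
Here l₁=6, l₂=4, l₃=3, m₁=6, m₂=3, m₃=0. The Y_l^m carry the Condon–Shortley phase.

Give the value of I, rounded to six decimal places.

m-sum = 6 + 3 + 0 = 9 ≠ 0 ⇒ I = 0

0.000000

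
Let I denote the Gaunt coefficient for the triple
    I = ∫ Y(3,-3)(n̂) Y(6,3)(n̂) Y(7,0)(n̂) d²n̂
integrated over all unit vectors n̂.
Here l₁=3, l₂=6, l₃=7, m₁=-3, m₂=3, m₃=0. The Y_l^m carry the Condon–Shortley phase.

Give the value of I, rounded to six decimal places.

-0.117879

m-sum 0 ✓  L=16 even ✓  3≤7≤9 ✓
Π(2lᵢ+1) = 7×13×15 = 1365
triangle coeff Δ(3,6,7) = 1/2042040
Σ_t [0,2]: t=0:+1/207360 t=1:−1/57600 t=2:+1/207360 = -1/129600
(3j)²=168/12155 [(3 6 7; 0 0 0)], sign=+1
Σ_t [2,2]: t=2:+1/1451520 = 1/1451520
(3j)²=45/4862 [(3 6 7; -3 3 0)], sign=-1
⇒ 4πI² = 79380/454597
I = (-1)√(79380/454597/(4π)) = -0.11787924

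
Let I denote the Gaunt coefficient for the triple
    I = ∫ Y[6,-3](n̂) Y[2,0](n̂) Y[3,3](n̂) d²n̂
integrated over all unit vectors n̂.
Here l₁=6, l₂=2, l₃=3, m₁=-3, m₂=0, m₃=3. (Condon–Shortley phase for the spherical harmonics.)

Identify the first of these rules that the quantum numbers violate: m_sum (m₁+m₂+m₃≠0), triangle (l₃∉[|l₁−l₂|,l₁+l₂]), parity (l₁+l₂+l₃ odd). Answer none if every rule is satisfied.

triangle

azimuthal sum: -3 + 0 + 3 = 0  ✓
4 ≤ 3 ≤ 8 (triangle on l)  ✗
L = 6 + 2 + 3 = 11 (odd)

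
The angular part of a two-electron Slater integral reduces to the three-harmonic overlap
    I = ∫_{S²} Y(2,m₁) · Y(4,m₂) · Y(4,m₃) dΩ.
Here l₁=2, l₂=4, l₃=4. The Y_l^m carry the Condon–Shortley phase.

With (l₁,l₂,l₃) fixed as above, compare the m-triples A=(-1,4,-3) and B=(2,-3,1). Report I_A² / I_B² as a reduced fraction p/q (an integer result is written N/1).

Shared (l₁,l₂,l₃)=(2,4,4): N and (l;000)² cancel in I_A²/I_B².
A: Δ = 2!·2!·6!/11! = 1/13860; Racah Σ t=2..2: t=2:+1/1440 = 1/1440; ⇒ 3j(2 4 4; -1 4 -3)² = 7/165, sgn -1
B: Δ = 2!·2!·6!/11! = 1/13860; Racah Σ t=0..0: t=0:+1/480 = 1/480; ⇒ 3j(2 4 4; 2 -3 1)² = 3/110, sgn -1
I_A²/I_B² = (7/165)/(3/110) = 14/9

14/9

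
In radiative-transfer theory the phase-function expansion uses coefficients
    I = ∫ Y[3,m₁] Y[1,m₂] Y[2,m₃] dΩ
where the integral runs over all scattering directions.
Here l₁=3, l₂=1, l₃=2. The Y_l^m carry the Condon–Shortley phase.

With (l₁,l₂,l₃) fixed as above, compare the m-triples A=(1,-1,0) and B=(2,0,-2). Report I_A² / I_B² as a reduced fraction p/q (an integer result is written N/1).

6/5

l's match ⇒ only the (l;m) 3-j factors differ between A and B.
A: triangle coeff Δ(3,1,2) = 1/105; Σ_t [0,0]: t=0:+1/8 = 1/8; (3j)²=2/35 [(3 1 2; 1 -1 0)], sign=+1
B: triangle coeff Δ(3,1,2) = 1/105; Σ_t [1,1]: t=1:−1/24 = -1/24; (3j)²=1/21 [(3 1 2; 2 0 -2)], sign=-1
I_A²/I_B² = (2/35)/(1/21) = 6/5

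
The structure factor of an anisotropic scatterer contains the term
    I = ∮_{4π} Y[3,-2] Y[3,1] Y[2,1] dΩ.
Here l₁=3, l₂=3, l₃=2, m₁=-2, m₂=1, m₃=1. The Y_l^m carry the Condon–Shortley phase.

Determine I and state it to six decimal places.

Rules hold: Σm=0, L=8 even, 0≤2≤6.
N = 7·7·5 = 245
Δ = 4!·2!·2!/9! = 1/3780
Racah Σ t=1..3: t=1:−1/24 t=2:+1/4 t=3:−1/24 = 1/6
⇒ 3j(3 3 2; 0 0 0)² = 4/105, sgn +1
Racah Σ t=3..4: t=3:−1/12 t=4:+1/48 = -1/16
⇒ 3j(3 3 2; -2 1 1)² = 1/28, sgn +1
4πI² = N·(3j₀)²·(3jₘ)² = 1/3
I = +1·√(0.333333/4π) = 0.16286750

0.162868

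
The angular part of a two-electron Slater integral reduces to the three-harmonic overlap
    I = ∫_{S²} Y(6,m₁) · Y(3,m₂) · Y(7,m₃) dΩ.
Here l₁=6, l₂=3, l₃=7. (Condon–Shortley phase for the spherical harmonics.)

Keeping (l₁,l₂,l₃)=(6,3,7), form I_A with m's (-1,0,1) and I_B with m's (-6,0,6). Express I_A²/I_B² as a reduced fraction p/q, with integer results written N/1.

1849/4719

Same 6,3,7: normalisation and zero-m 3j drop out of the ratio.
A: Δ: 2! 10! 4! / 17! → 1/2042040; sum: t=0:+1/362880 t=1:−1/69120 t=2:+1/172800 = -43/7257600; 3j²(6 3 7; -1 0 1) = Δ·Π!·Σ² = 1849/170170  (sign -1)
B: Δ: 2! 10! 4! / 17! → 1/2042040; sum: t=2:+1/43545600 = 1/43545600; 3j²(6 3 7; -6 0 6) = Δ·Π!·Σ² = 33/1190  (sign -1)
I_A²/I_B² = (1849/170170)/(33/1190) = 1849/4719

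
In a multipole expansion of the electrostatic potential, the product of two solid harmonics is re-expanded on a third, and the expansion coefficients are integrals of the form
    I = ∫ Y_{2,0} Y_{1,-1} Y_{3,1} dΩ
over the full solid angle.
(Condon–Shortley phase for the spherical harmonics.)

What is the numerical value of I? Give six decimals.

Rules hold: Σm=0, L=6 even, 1≤3≤3.
N = 5·3·7 = 105
Δ = 0!·4!·2!/7! = 1/105
Racah Σ t=0..0: t=0:+1/4 = 1/4
⇒ 3j(2 1 3; 0 0 0)² = 3/35, sgn -1
Racah Σ t=0..0: t=0:+1/8 = 1/8
⇒ 3j(2 1 3; 0 -1 1)² = 2/35, sgn +1
4πI² = N·(3j₀)²·(3jₘ)² = 18/35
I = -1·√(0.514286/4π) = -0.20230066

-0.202301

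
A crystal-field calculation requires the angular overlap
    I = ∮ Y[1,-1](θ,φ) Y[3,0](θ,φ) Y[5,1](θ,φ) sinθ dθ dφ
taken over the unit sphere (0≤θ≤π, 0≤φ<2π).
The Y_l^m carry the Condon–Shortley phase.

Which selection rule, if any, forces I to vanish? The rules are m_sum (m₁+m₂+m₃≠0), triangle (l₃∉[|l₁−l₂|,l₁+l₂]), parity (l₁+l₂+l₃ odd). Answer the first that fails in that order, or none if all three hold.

triangle

Σmᵢ = 0  ✓
l₃∈[|l₁−l₂|,l₁+l₂]=[2,4], have l₃=5  ✗
Σlᵢ = 9 ⇒ odd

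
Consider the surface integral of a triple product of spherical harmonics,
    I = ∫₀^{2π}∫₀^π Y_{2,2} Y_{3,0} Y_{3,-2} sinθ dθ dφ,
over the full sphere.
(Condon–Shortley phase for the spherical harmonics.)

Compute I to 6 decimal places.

-0.188063

Rules hold: Σm=0, L=8 even, 1≤3≤5.
N = 5·7·7 = 245
Δ = 2!·2!·4!/9! = 1/3780
Racah Σ t=0..2: t=0:+1/24 t=1:−1/4 t=2:+1/24 = -1/6
⇒ 3j(2 3 3; 0 0 0)² = 4/105, sgn +1
Racah Σ t=0..0: t=0:+1/24 = 1/24
⇒ 3j(2 3 3; 2 0 -2)² = 1/21, sgn -1
4πI² = N·(3j₀)²·(3jₘ)² = 4/9
I = -1·√(0.444444/4π) = -0.18806319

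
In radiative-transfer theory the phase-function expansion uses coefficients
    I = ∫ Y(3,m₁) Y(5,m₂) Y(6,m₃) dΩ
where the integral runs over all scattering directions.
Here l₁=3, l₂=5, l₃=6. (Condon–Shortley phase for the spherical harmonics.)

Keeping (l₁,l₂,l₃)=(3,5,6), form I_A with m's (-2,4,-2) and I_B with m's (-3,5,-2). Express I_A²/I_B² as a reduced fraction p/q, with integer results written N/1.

l's match ⇒ only the (l;m) 3-j factors differ between A and B.
A: triangle coeff Δ(3,5,6) = 1/675675; Σ_t [1,2]: t=1:−1/967680 t=2:+1/60480 = 1/64512; (3j)²=15/1001 [(3 5 6; -2 4 -2)], sign=+1
B: triangle coeff Δ(3,5,6) = 1/675675; Σ_t [2,2]: t=2:+1/1935360 = 1/1935360; (3j)²=1/1001 [(3 5 6; -3 5 -2)], sign=+1
I_A²/I_B² = (15/1001)/(1/1001) = 15/1

15/1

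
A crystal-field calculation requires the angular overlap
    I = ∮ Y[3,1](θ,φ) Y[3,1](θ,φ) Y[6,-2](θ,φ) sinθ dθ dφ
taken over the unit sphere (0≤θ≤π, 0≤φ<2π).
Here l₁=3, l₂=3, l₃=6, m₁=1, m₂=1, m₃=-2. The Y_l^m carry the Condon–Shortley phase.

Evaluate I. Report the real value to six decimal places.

Rules hold: Σm=0, L=12 even, 0≤6≤6.
N = 7·7·13 = 637
Δ = 0!·6!·6!/13! = 1/12012
Racah Σ t=0..0: t=0:+1/1296 = 1/1296
⇒ 3j(3 3 6; 0 0 0)² = 100/3003, sgn +1
Racah Σ t=0..0: t=0:+1/2304 = 1/2304
⇒ 3j(3 3 6; 1 1 -2)² = 5/143, sgn +1
4πI² = N·(3j₀)²·(3jₘ)² = 3500/4719
I = +1·√(0.741683/4π) = 0.24294284

0.242943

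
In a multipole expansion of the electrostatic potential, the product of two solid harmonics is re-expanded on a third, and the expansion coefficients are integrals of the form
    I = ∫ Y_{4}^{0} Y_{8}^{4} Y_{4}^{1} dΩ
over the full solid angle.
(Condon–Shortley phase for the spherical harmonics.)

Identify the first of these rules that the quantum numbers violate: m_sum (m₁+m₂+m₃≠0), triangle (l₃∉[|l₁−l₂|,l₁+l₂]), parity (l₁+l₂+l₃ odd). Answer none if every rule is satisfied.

m₁+m₂+m₃ = 0 + 4 + 1 = 5  ✗
triangle: |4−8|=4 ≤ l₃=4 ≤ 4+8=12
parity: l₁+l₂+l₃ = 16 is even

m_sum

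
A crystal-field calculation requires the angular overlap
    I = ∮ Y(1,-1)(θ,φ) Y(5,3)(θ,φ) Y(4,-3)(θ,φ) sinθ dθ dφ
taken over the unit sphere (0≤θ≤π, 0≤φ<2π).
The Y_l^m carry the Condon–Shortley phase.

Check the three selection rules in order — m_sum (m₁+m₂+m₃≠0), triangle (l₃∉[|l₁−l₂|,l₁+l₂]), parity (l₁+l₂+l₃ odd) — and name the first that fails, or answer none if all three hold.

m₁+m₂+m₃ = -1 + 3 − 3 = -1  ✗
triangle: |1−5|=4 ≤ l₃=4 ≤ 1+5=6
parity: l₁+l₂+l₃ = 10 is even

m_sum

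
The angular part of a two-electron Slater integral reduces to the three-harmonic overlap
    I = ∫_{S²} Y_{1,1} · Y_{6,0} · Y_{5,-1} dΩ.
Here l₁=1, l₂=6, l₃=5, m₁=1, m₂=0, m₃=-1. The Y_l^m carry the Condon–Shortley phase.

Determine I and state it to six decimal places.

Checks pass: Σm=0; 12 even; l₃=5∈[5,7].
(2·1+1)(2·6+1)(2·5+1) = 429
Δ: 2! 0! 10! / 13! → 1/858
sum: t=1:−1/14400 = -1/14400
3j²(1 6 5; 0 0 0) = Δ·Π!·Σ² = 6/143  (sign +1)
sum: t=0:+1/34560 = 1/34560
3j²(1 6 5; 1 0 -1) = Δ·Π!·Σ² = 5/286  (sign +1)
combine: 4πI² = 429·6/143·5/286 = 45/143
take √, sign +1: I = 0.15824621

0.158246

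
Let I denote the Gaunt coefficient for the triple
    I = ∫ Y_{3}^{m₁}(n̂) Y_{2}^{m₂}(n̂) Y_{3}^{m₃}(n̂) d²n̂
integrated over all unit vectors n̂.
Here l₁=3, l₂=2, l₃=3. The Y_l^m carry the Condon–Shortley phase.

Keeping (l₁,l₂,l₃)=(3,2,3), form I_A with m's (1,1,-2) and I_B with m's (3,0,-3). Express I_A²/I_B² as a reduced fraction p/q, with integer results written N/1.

3/5

Same 3,2,3: normalisation and zero-m 3j drop out of the ratio.
A: Δ: 2! 4! 2! / 9! → 1/3780; sum: t=1:−1/12 t=2:+1/48 = -1/16; 3j²(3 2 3; 1 1 -2) = Δ·Π!·Σ² = 1/28  (sign +1)
B: Δ: 2! 4! 2! / 9! → 1/3780; sum: t=0:+1/96 = 1/96; 3j²(3 2 3; 3 0 -3) = Δ·Π!·Σ² = 5/84  (sign +1)
I_A²/I_B² = (1/28)/(5/84) = 3/5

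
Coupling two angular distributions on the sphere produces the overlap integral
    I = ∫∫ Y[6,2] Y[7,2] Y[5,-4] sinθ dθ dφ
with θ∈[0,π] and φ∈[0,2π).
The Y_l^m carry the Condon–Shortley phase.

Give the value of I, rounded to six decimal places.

Rules hold: Σm=0, L=18 even, 1≤5≤13.
N = 13·15·11 = 2145
Δ = 8!·4!·6!/19! = 1/174594420
Racah Σ t=2..6: t=2:+1/4147200 t=3:−1/207360 t=4:+1/82944 t=5:−1/207360 t=6:+1/4147200 = 1/345600
⇒ 3j(6 7 5; 0 0 0)² = 420/46189, sgn -1
Racah Σ t=3..4: t=3:−1/3110400 t=4:+1/1658880 = 7/24883200
⇒ 3j(6 7 5; 2 2 -4)² = 4802/692835, sgn -1
4πI² = N·(3j₀)²·(3jₘ)² = 2016840/14919047
I = +1·√(0.135186/4π) = 0.10371946

0.103719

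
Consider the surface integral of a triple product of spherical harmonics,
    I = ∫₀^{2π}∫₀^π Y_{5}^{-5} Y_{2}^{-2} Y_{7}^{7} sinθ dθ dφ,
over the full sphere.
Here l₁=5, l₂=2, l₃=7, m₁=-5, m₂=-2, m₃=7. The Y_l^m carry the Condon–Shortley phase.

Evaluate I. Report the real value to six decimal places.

Rules hold: Σm=0, L=14 even, 3≤7≤7.
N = 11·5·15 = 825
Δ = 0!·10!·4!/15! = 1/15015
Racah Σ t=0..0: t=0:+1/57600 = 1/57600
⇒ 3j(5 2 7; 0 0 0)² = 21/715, sgn -1
Racah Σ t=0..0: t=0:+1/87091200 = 1/87091200
⇒ 3j(5 2 7; -5 -2 7)² = 1/15, sgn +1
4πI² = N·(3j₀)²·(3jₘ)² = 21/13
I = -1·√(1.61538/4π) = -0.35853622

-0.358536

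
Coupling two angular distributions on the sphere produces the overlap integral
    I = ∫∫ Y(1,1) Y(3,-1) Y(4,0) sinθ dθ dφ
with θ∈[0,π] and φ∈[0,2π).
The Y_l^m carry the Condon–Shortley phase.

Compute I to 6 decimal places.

Rules hold: Σm=0, L=8 even, 2≤4≤4.
N = 3·7·9 = 189
Δ = 0!·2!·6!/9! = 1/252
Racah Σ t=0..0: t=0:+1/36 = 1/36
⇒ 3j(1 3 4; 0 0 0)² = 4/63, sgn +1
Racah Σ t=0..0: t=0:+1/96 = 1/96
⇒ 3j(1 3 4; 1 -1 0)² = 1/42, sgn +1
4πI² = N·(3j₀)²·(3jₘ)² = 2/7
I = +1·√(0.285714/4π) = 0.15078601

0.150786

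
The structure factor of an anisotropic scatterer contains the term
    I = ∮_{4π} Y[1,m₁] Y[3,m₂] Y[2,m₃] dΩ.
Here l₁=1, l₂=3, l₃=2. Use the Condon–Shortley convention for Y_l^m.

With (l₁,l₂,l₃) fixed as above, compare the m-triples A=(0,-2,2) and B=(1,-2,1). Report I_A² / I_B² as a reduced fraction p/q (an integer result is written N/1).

1/2

Shared (l₁,l₂,l₃)=(1,3,2): N and (l;000)² cancel in I_A²/I_B².
A: Δ = 2!·0!·4!/7! = 1/105; Racah Σ t=1..1: t=1:−1/24 = -1/24; ⇒ 3j(1 3 2; 0 -2 2)² = 1/21, sgn -1
B: Δ = 2!·0!·4!/7! = 1/105; Racah Σ t=0..0: t=0:+1/12 = 1/12; ⇒ 3j(1 3 2; 1 -2 1)² = 2/21, sgn -1
I_A²/I_B² = (1/21)/(2/21) = 1/2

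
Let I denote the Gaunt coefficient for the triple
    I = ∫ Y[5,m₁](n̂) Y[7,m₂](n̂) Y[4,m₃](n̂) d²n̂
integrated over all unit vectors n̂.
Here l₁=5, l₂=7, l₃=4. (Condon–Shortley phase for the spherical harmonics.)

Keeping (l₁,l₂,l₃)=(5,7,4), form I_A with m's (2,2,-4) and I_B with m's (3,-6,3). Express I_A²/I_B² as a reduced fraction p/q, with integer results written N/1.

Same 5,7,4: normalisation and zero-m 3j drop out of the ratio.
A: Δ: 8! 2! 6! / 17! → 1/6126120; sum: t=3:−1/1036800 = -1/1036800; 3j²(5 7 4; 2 2 -4) = Δ·Π!·Σ² = 98/12155  (sign -1)
B: Δ: 8! 2! 6! / 17! → 1/6126120; sum: t=0:+1/9676800 t=1:−1/3628800 = -1/5806080; 3j²(5 7 4; 3 -6 3) = Δ·Π!·Σ² = 5/408  (sign +1)
I_A²/I_B² = (98/12155)/(5/408) = 2352/3575

2352/3575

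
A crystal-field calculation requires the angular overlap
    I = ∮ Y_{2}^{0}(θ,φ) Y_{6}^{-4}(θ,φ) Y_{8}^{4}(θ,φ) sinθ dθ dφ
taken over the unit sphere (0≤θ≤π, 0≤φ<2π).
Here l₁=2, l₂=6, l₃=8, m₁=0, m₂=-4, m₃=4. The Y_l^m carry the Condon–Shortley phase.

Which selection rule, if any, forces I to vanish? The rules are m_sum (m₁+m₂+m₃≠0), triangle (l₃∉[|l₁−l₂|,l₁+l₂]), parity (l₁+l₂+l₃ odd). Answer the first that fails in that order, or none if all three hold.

azimuthal sum: 0 − 4 + 4 = 0  ✓
4 ≤ 8 ≤ 8 (triangle on l)  ✓
L = 2 + 6 + 8 = 16 (even)  ✓

none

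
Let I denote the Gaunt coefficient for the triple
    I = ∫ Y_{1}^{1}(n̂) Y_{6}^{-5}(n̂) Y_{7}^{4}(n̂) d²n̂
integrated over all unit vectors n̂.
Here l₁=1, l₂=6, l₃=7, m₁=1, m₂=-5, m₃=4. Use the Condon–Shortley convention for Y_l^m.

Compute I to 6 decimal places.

Rules hold: Σm=0, L=14 even, 5≤7≤7.
N = 3·13·15 = 585
Δ = 0!·2!·12!/15! = 1/1365
Racah Σ t=0..0: t=0:+1/518400 = 1/518400
⇒ 3j(1 6 7; 0 0 0)² = 7/195, sgn -1
Racah Σ t=0..0: t=0:+1/79833600 = 1/79833600
⇒ 3j(1 6 7; 1 -5 4)² = 1/455, sgn -1
4πI² = N·(3j₀)²·(3jₘ)² = 3/65
I = +1·√(0.0461538/4π) = 0.06060368

0.060604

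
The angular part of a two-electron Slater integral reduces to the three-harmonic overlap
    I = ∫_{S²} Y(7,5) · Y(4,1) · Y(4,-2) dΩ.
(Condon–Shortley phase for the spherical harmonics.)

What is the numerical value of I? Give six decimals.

0.000000

m-sum = 5 + 1 − 2 = 4 ≠ 0 ⇒ I = 0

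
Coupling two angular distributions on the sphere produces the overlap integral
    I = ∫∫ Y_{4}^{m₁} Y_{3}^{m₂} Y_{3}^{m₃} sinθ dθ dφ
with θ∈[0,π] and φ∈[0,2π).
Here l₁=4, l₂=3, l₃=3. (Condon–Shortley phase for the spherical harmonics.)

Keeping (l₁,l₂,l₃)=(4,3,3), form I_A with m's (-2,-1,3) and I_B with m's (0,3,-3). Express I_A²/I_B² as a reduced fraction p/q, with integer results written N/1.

Same 4,3,3: normalisation and zero-m 3j drop out of the ratio.
A: Δ: 4! 4! 2! / 11! → 1/34650; sum: t=2:+1/192 = 1/192; 3j²(4 3 3; -2 -1 3) = Δ·Π!·Σ² = 3/77  (sign +1)
B: Δ: 4! 4! 2! / 11! → 1/34650; sum: t=4:+1/1152 = 1/1152; 3j²(4 3 3; 0 3 -3) = Δ·Π!·Σ² = 1/154  (sign +1)
I_A²/I_B² = (3/77)/(1/154) = 6/1

6/1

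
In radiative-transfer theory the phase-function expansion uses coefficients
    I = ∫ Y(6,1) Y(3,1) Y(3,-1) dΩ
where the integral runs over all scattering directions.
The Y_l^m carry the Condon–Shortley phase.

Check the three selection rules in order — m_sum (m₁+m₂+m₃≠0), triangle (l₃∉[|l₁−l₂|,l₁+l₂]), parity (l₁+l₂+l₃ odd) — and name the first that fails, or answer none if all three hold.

m_sum

m₁+m₂+m₃ = 1 + 1 − 1 = 1  ✗
triangle: |6−3|=3 ≤ l₃=3 ≤ 6+3=9
parity: l₁+l₂+l₃ = 12 is even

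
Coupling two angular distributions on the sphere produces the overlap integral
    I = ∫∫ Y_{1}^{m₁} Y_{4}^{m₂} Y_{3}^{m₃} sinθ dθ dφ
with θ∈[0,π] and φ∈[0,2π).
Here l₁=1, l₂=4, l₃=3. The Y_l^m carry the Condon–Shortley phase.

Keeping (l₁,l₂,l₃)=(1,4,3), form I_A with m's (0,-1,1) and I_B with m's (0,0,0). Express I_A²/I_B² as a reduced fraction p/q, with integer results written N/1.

15/16

Shared (l₁,l₂,l₃)=(1,4,3): N and (l;000)² cancel in I_A²/I_B².
A: Δ = 2!·0!·6!/9! = 1/252; Racah Σ t=1..1: t=1:−1/48 = -1/48; ⇒ 3j(1 4 3; 0 -1 1)² = 5/84, sgn -1
B: Δ = 2!·0!·6!/9! = 1/252; Racah Σ t=1..1: t=1:−1/36 = -1/36; ⇒ 3j(1 4 3; 0 0 0)² = 4/63, sgn +1
I_A²/I_B² = (5/84)/(4/63) = 15/16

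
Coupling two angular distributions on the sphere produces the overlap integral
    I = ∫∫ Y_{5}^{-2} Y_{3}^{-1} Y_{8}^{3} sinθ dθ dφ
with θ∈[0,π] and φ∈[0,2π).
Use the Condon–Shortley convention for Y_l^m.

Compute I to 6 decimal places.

-0.241178

m-sum 0 ✓  L=16 even ✓  2≤8≤8 ✓
Π(2lᵢ+1) = 11×7×17 = 1309
triangle coeff Δ(5,3,8) = 1/136136
Σ_t [0,0]: t=0:+1/518400 = 1/518400
(3j)²=56/2431 [(5 3 8; 0 0 0)], sign=+1
Σ_t [0,0]: t=0:+1/1451520 = 1/1451520
(3j)²=75/3094 [(5 3 8; -2 -1 3)], sign=-1
⇒ 4πI² = 2100/2873
I = (-1)√(2100/2873/(4π)) = -0.24117756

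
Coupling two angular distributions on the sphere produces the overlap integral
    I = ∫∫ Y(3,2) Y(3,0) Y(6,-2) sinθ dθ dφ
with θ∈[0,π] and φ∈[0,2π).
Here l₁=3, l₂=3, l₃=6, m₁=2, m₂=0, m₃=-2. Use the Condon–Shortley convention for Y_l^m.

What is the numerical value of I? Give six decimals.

0.177420

Checks pass: Σm=0; 12 even; l₃=6∈[0,6].
(2·3+1)(2·3+1)(2·6+1) = 637
Δ: 0! 6! 6! / 13! → 1/12012
sum: t=0:+1/1296 = 1/1296
3j²(3 3 6; 0 0 0) = Δ·Π!·Σ² = 100/3003  (sign +1)
sum: t=0:+1/4320 = 1/4320
3j²(3 3 6; 2 0 -2) = Δ·Π!·Σ² = 8/429  (sign +1)
combine: 4πI² = 637·100/3003·8/429 = 5600/14157
take √, sign +1: I = 0.17742036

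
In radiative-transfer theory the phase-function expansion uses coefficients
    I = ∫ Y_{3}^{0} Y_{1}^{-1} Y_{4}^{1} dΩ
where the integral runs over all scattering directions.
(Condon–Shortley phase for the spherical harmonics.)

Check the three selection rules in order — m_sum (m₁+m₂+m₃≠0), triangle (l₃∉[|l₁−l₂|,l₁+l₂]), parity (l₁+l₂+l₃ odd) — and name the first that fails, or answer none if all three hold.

none

Σmᵢ = 0  ✓
l₃∈[|l₁−l₂|,l₁+l₂]=[2,4], have l₃=4  ✓
Σlᵢ = 8 ⇒ even  ✓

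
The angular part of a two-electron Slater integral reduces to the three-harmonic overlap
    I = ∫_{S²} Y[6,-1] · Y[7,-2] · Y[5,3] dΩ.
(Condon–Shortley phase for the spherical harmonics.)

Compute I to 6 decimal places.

-0.099396

m-sum 0 ✓  L=18 even ✓  1≤5≤13 ✓
Π(2lᵢ+1) = 13×15×11 = 2145
triangle coeff Δ(6,7,5) = 1/174594420
Σ_t [2,6]: t=2:+1/4147200 t=3:−1/207360 t=4:+1/82944 t=5:−1/207360 t=6:+1/4147200 = 1/345600
(3j)²=420/46189 [(6 7 5; 0 0 0)], sign=-1
Σ_t [3,5]: t=3:−1/829440 t=4:+1/414720 t=5:−1/2073600 = 1/1382400
(3j)²=294/46189 [(6 7 5; -1 -2 3)], sign=+1
⇒ 4πI² = 1852200/14919047
I = (-1)√(1852200/14919047/(4π)) = -0.09939590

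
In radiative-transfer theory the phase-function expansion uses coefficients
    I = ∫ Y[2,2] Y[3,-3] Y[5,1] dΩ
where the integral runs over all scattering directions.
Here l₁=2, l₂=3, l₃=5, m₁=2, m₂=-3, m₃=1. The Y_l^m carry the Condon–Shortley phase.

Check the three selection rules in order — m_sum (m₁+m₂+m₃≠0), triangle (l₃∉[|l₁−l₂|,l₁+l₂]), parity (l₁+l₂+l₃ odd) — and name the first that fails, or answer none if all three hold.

Σmᵢ = 0  ✓
l₃∈[|l₁−l₂|,l₁+l₂]=[1,5], have l₃=5  ✓
Σlᵢ = 10 ⇒ even  ✓

none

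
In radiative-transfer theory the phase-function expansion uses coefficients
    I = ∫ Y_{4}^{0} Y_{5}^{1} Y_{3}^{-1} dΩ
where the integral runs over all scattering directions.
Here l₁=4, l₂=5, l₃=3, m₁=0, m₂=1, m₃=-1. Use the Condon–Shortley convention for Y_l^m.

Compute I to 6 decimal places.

-0.086020

m-sum 0 ✓  L=12 even ✓  1≤3≤9 ✓
Π(2lᵢ+1) = 9×11×7 = 693
triangle coeff Δ(4,5,3) = 1/180180
Σ_t [2,4]: t=2:+1/576 t=3:−1/144 t=4:+1/576 = -1/288
(3j)²=20/1001 [(4 5 3; 0 0 0)], sign=+1
Σ_t [2,4]: t=2:+1/2304 t=3:−1/216 t=4:+1/384 = -11/6912
(3j)²=11/1638 [(4 5 3; 0 1 -1)], sign=-1
⇒ 4πI² = 110/1183
I = (-1)√(110/1183/(4π)) = -0.08601992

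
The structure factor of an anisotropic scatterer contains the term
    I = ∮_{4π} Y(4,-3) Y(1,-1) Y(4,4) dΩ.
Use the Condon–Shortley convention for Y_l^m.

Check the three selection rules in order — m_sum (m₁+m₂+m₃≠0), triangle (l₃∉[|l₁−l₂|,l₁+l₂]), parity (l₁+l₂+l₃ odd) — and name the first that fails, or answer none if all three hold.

Σmᵢ = 0  ✓
l₃∈[|l₁−l₂|,l₁+l₂]=[3,5], have l₃=4  ✓
Σlᵢ = 9 ⇒ odd  ✗

parity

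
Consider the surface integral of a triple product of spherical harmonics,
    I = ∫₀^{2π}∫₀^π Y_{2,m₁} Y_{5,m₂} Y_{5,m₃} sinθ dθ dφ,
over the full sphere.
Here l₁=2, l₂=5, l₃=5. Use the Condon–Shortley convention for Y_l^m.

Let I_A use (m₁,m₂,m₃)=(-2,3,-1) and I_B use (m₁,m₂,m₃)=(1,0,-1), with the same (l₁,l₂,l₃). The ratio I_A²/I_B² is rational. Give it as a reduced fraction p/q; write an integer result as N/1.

112/5

Same 2,5,5: normalisation and zero-m 3j drop out of the ratio.
A: Δ: 2! 2! 8! / 13! → 1/38610; sum: t=2:+1/5760 = 1/5760; 3j²(2 5 5; -2 3 -1) = Δ·Π!·Σ² = 56/2145  (sign +1)
B: Δ: 2! 2! 8! / 13! → 1/38610; sum: t=0:+1/1440 t=1:−1/1152 = -1/5760; 3j²(2 5 5; 1 0 -1) = Δ·Π!·Σ² = 1/858  (sign -1)
I_A²/I_B² = (56/2145)/(1/858) = 112/5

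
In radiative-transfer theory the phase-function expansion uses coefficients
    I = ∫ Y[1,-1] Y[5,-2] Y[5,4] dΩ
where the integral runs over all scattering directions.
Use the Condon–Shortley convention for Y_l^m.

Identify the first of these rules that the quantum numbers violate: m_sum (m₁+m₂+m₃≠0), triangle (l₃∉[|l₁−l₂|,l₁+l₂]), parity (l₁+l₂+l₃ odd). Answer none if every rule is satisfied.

Σmᵢ = 1  ✗
l₃∈[|l₁−l₂|,l₁+l₂]=[4,6], have l₃=5
Σlᵢ = 11 ⇒ odd

m_sum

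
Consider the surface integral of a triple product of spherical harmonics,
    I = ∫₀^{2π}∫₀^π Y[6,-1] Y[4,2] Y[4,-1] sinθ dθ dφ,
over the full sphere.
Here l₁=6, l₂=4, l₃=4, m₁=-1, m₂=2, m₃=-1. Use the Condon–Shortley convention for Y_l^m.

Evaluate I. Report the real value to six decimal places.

0.097783

Rules hold: Σm=0, L=14 even, 2≤4≤10.
N = 13·9·9 = 1053
Δ = 6!·6!·2!/15! = 1/1261260
Racah Σ t=2..4: t=2:+1/4608 t=3:−1/1296 t=4:+1/4608 = -7/20736
⇒ 3j(6 4 4; 0 0 0)² = 20/1287, sgn -1
Racah Σ t=4..6: t=4:+1/3456 t=5:−1/5760 t=6:+1/172800 = 7/57600
⇒ 3j(6 4 4; -1 2 -1)² = 21/2860, sgn -1
4πI² = N·(3j₀)²·(3jₘ)² = 189/1573
I = +1·√(0.120153/4π) = 0.09778261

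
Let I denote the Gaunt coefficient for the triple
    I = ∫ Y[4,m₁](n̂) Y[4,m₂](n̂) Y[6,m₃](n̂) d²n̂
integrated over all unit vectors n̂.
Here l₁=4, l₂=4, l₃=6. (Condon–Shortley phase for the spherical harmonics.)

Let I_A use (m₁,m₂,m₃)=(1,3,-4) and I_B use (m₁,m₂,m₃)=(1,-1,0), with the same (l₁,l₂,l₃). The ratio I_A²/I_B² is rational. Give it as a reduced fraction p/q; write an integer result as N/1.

18/1

Shared (l₁,l₂,l₃)=(4,4,6): N and (l;000)² cancel in I_A²/I_B².
A: Δ = 2!·6!·6!/15! = 1/1261260; Racah Σ t=1..2: t=1:−1/34560 t=2:+1/28800 = 1/172800; ⇒ 3j(4 4 6; 1 3 -4)² = 1/1430, sgn +1
B: Δ = 2!·6!·6!/15! = 1/1261260; Racah Σ t=0..2: t=0:+1/2592 t=1:−1/2304 t=2:+1/28800 = -7/518400; ⇒ 3j(4 4 6; 1 -1 0)² = 1/25740, sgn -1
I_A²/I_B² = (1/1430)/(1/25740) = 18/1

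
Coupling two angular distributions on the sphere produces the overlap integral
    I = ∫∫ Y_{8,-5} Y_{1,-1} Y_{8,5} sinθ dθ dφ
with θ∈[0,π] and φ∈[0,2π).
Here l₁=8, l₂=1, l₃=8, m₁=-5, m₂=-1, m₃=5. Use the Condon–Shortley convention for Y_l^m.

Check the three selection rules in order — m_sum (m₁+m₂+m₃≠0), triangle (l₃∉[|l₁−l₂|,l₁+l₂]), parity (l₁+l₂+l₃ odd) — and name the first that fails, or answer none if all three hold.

m_sum

Σmᵢ = -1  ✗
l₃∈[|l₁−l₂|,l₁+l₂]=[7,9], have l₃=8
Σlᵢ = 17 ⇒ odd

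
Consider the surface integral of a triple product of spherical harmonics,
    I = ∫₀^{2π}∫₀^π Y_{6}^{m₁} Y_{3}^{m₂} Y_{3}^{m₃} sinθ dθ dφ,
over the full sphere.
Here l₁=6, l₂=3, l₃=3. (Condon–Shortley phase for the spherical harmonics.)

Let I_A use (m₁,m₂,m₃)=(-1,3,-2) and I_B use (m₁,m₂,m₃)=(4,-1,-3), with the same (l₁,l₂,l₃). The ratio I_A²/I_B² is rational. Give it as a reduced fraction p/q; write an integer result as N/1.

l's match ⇒ only the (l;m) 3-j factors differ between A and B.
A: triangle coeff Δ(6,3,3) = 1/12012; Σ_t [6,6]: t=6:+1/86400 = 1/86400; (3j)²=1/1716 [(6 3 3; -1 3 -2)], sign=-1
B: triangle coeff Δ(6,3,3) = 1/12012; Σ_t [2,2]: t=2:+1/34560 = 1/34560; (3j)²=5/286 [(6 3 3; 4 -1 -3)], sign=+1
I_A²/I_B² = (1/1716)/(5/286) = 1/30

1/30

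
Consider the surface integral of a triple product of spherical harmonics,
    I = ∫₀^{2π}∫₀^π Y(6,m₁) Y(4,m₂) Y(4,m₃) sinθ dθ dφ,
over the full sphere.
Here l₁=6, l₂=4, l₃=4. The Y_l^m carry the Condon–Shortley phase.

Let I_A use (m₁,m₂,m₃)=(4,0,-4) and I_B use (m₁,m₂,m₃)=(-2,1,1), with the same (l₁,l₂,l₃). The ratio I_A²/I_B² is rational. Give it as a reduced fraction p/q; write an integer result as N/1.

Same 6,4,4: normalisation and zero-m 3j drop out of the ratio.
A: Δ: 6! 6! 2! / 15! → 1/1261260; sum: t=2:+1/69120 = 1/69120; 3j²(6 4 4; 4 0 -4) = Δ·Π!·Σ² = 4/143  (sign +1)
B: Δ: 6! 6! 2! / 15! → 1/1261260; sum: t=3:−1/8640 t=4:+1/2304 t=5:−1/8640 = 7/34560; 3j²(6 4 4; -2 1 1) = Δ·Π!·Σ² = 7/429  (sign -1)
I_A²/I_B² = (4/143)/(7/429) = 12/7

12/7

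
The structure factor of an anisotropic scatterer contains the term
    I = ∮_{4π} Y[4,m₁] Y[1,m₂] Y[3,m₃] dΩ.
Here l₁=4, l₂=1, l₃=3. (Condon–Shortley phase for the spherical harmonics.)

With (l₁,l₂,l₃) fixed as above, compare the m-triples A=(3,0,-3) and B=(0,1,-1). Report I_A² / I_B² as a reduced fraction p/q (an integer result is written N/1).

l's match ⇒ only the (l;m) 3-j factors differ between A and B.
A: triangle coeff Δ(4,1,3) = 1/252; Σ_t [1,1]: t=1:−1/720 = -1/720; (3j)²=1/36 [(4 1 3; 3 0 -3)], sign=-1
B: triangle coeff Δ(4,1,3) = 1/252; Σ_t [2,2]: t=2:+1/96 = 1/96; (3j)²=1/42 [(4 1 3; 0 1 -1)], sign=+1
I_A²/I_B² = (1/36)/(1/42) = 7/6

7/6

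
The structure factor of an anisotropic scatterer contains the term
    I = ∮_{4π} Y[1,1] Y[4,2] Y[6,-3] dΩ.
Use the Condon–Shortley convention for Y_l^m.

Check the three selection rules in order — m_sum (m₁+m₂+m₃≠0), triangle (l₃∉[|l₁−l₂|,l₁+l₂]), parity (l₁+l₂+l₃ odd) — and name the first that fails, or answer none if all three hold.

triangle

azimuthal sum: 1 + 2 − 3 = 0  ✓
3 ≤ 6 ≤ 5 (triangle on l)  ✗
L = 1 + 4 + 6 = 11 (odd)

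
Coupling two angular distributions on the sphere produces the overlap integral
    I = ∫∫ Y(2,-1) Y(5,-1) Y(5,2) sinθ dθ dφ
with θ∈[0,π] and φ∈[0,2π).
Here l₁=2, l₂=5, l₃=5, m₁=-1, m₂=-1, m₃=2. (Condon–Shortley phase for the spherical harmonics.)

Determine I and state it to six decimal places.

m-sum 0 ✓  L=12 even ✓  3≤5≤7 ✓
Π(2lᵢ+1) = 5×11×11 = 605
triangle coeff Δ(2,5,5) = 1/38610
Σ_t [0,2]: t=0:+1/2880 t=1:−1/576 t=2:+1/2880 = -1/960
(3j)²=10/429 [(2 5 5; 0 0 0)], sign=+1
Σ_t [1,2]: t=1:−1/1440 t=2:+1/2880 = -1/2880
(3j)²=7/715 [(2 5 5; -1 -1 2)], sign=+1
⇒ 4πI² = 70/507
I = (+1)√(70/507/(4π)) = 0.10481902

0.104819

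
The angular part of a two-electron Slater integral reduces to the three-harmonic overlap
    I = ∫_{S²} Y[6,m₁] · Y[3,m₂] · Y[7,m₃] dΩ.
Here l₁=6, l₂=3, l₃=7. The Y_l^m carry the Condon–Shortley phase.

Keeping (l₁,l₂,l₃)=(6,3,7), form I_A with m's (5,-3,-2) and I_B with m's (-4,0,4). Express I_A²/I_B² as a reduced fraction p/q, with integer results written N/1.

125/256

Shared (l₁,l₂,l₃)=(6,3,7): N and (l;000)² cancel in I_A²/I_B².
A: Δ = 2!·10!·4!/17! = 1/2042040; Racah Σ t=0..0: t=0:+1/17418240 = 1/17418240; ⇒ 3j(6 3 7; 5 -3 -2)² = 25/12376, sgn -1
B: Δ = 2!·10!·4!/17! = 1/2042040; Racah Σ t=0..2: t=0:+1/43545600 t=1:−1/1451520 t=2:+1/967680 = 1/2721600; ⇒ 3j(6 3 7; -4 0 4)² = 32/7735, sgn -1
I_A²/I_B² = (25/12376)/(32/7735) = 125/256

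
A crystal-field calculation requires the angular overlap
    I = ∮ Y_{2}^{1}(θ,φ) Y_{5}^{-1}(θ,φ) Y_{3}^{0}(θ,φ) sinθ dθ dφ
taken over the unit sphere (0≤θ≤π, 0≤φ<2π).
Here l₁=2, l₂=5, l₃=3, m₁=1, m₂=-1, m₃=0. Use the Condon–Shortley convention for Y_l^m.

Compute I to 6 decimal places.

m-sum 0 ✓  L=10 even ✓  3≤3≤7 ✓
Π(2lᵢ+1) = 5×11×7 = 385
triangle coeff Δ(2,5,3) = 1/2310
Σ_t [2,2]: t=2:+1/144 = 1/144
(3j)²=10/231 [(2 5 3; 0 0 0)], sign=-1
Σ_t [1,1]: t=1:−1/216 = -1/216
(3j)²=8/231 [(2 5 3; 1 -1 0)], sign=+1
⇒ 4πI² = 400/693
I = (-1)√(400/693/(4π)) = -0.21431790

-0.214318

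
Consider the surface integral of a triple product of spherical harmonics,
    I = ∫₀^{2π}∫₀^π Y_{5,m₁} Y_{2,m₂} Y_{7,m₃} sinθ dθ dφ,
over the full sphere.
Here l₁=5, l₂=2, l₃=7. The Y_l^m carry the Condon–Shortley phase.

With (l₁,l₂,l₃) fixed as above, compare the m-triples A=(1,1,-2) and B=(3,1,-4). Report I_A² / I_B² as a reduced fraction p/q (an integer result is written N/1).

l's match ⇒ only the (l;m) 3-j factors differ between A and B.
A: triangle coeff Δ(5,2,7) = 1/15015; Σ_t [0,0]: t=0:+1/103680 = 1/103680; (3j)²=4/143 [(5 2 7; 1 1 -2)], sign=-1
B: triangle coeff Δ(5,2,7) = 1/15015; Σ_t [0,0]: t=0:+1/483840 = 1/483840; (3j)²=3/91 [(5 2 7; 3 1 -4)], sign=-1
I_A²/I_B² = (4/143)/(3/91) = 28/33

28/33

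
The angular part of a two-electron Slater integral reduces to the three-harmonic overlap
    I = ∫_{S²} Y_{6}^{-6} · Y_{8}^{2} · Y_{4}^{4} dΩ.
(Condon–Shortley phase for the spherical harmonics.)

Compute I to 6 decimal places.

Checks pass: Σm=0; 18 even; l₃=4∈[2,14].
(2·6+1)(2·8+1)(2·4+1) = 1989
Δ: 10! 2! 6! / 19! → 1/23279256
sum: t=4:+1/1658880 t=5:−1/518400 t=6:+1/1658880 = -1/1382400
3j²(6 8 4; 0 0 0) = Δ·Π!·Σ² = 504/46189  (sign -1)
sum: t=10:+1/5225472000 = 1/5225472000
3j²(6 8 4; -6 2 4) = Δ·Π!·Σ² = 1/12597  (sign +1)
combine: 4πI² = 1989·504/46189·1/12597 = 1512/877591
take √, sign -1: I = -0.01170914

-0.011709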